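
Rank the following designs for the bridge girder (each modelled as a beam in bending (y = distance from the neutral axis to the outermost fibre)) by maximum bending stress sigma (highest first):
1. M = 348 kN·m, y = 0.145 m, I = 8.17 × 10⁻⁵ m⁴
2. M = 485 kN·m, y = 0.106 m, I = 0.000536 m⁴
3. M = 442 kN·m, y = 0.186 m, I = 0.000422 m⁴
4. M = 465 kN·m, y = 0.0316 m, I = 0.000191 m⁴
Model: a beam in bending (y = distance from the neutral axis to the outermost fibre), so sigma = (M·y) / I (SI units).
  Case 1: sigma = (348000 × 0.145) / (8.17 × 10⁻⁵) = 6.176 × 10⁸ Pa = 617.6 MPa
  Case 2: sigma = (485000 × 0.106) / 0.000536 = 9.591 × 10⁷ Pa = 95.91 MPa
  Case 3: sigma = (442000 × 0.186) / 0.000422 = 1.948 × 10⁸ Pa = 194.8 MPa
  Case 4: sigma = (465000 × 0.0316) / 0.000191 = 7.693 × 10⁷ Pa = 76.93 MPa
Ordering: 617.6 MPa (case 1) > 194.8 MPa (case 3) > 95.91 MPa (case 2) > 76.93 MPa (case 4)
Final answer: 1, 3, 2, 4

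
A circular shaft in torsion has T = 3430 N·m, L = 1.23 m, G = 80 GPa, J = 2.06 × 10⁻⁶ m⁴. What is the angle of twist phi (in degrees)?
Model: a circular shaft in torsion, so phi = (T·L) / (G·J).
Convert to SI units:
  G = 80 GPa = 8 × 10¹⁰ Pa
Substitute:
  phi = (3430 × 1.23) / ((8 × 10¹⁰) × (2.06 × 10⁻⁶))
  phi = 0.0256 rad
Convert to degrees: phi = 0.0256 × 180/π = 1.467°
Final answer: phi = 1.467°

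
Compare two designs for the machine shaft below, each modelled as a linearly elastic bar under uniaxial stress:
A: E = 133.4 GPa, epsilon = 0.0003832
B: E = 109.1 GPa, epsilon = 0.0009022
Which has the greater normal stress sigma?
Model: a linearly elastic bar under uniaxial stress, so sigma = E·epsilon (SI units).
  A: sigma = (1.334 × 10¹¹) × 0.0003832 = 5.112 × 10⁷ Pa = 51.12 MPa
  B: sigma = (1.091 × 10¹¹) × 0.0009022 = 9.843 × 10⁷ Pa = 98.43 MPa
98.43 MPa > 51.12 MPa, so B is larger.
Final answer: B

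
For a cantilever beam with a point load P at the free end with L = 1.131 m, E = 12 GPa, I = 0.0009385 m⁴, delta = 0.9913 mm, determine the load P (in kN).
Model: a cantilever beam with a point load P at the free end, so delta = (P·L^3) / (3·E·I).
Solve for P: P = (3·delta·E·I) / L^3.
Convert to SI units:
  E = 12 GPa = 1.2 × 10¹⁰ Pa
  delta = 0.9913 mm = 0.0009913 m
Substitute:
  P = (3 × 0.0009913 × (1.2 × 10¹⁰) × 0.0009385) / 1.131^3
  P = 23150 N
Convert: P = 23150 N = 23.15 kN
Final answer: P = 23.15 kN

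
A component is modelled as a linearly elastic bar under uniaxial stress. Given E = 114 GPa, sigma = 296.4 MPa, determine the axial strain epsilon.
Model: a linearly elastic bar under uniaxial stress, so sigma = E·epsilon.
Solve for epsilon: epsilon = sigma / E.
Convert to SI units:
  E = 114 GPa = 1.14 × 10¹¹ Pa
  sigma = 296.4 MPa = 2.964 × 10⁸ Pa
Substitute:
  epsilon = (2.964 × 10⁸) / (1.14 × 10¹¹)
  epsilon = 0.0026
Final answer: epsilon = 0.0026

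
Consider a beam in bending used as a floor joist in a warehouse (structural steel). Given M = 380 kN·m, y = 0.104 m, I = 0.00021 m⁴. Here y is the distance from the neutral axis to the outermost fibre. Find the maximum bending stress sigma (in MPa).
Model: a beam in bending, so sigma = (M·y) / I.
Convert to SI units:
  M = 380 kN·m = 380000 N·m
Substitute:
  sigma = (380000 × 0.104) / 0.00021
  sigma = 1.882 × 10⁸ Pa
Convert: sigma = 1.882 × 10⁸ Pa = 188.2 MPa
Final answer: sigma = 188.2 MPa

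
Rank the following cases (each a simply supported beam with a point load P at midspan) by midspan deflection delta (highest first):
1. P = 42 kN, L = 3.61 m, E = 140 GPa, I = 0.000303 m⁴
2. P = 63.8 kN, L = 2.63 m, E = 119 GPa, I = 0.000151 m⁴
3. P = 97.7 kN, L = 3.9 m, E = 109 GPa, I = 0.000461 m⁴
Model: a simply supported beam with a point load P at midspan, so delta = (P·L^3) / (48·E·I) (SI units).
  Case 1: delta = (42000 × 3.61^3) / (48 × (1.4 × 10¹¹) × 0.000303) = 0.0009704 m = 0.9704 mm
  Case 2: delta = (63800 × 2.63^3) / (48 × (1.19 × 10¹¹) × 0.000151) = 0.001346 m = 1.346 mm
  Case 3: delta = (97700 × 3.9^3) / (48 × (1.09 × 10¹¹) × 0.000461) = 0.002403 m = 2.403 mm
Ordering: 2.403 mm (case 3) > 1.346 mm (case 2) > 0.9704 mm (case 1)
Final answer: 3, 2, 1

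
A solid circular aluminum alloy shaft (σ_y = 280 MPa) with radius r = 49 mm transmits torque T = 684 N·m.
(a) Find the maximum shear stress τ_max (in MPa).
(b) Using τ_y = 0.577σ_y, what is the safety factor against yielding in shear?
(a) For a solid circular shaft, τ_max = T·r/J with J = π·r^4/2, i.e. τ_max = 2·T / (π·r^3). Convert r = 49 mm = 0.049 m.
  τ_max = (2 × 684) / (π × 0.049^3) = 3.701 × 10⁶ Pa = 3.701 MPa
(b) τ_y = 0.577 × 280 = 161.56 MPa
  SF = τ_y/τ_max = 161.56 / 3.701 = 43.65
Final answer: (a) τ_max = 3.701 MPa, (b) SF = 43.65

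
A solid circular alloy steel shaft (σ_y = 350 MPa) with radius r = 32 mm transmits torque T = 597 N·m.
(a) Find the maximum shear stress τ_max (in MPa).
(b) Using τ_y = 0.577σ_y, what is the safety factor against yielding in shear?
(a) For a solid circular shaft, τ_max = T·r/J with J = π·r^4/2, i.e. τ_max = 2·T / (π·r^3). Convert r = 32 mm = 0.032 m.
  τ_max = (2 × 597) / (π × 0.032^3) = 1.16 × 10⁷ Pa = 11.6 MPa
(b) τ_y = 0.577 × 350 = 201.95 MPa
  SF = τ_y/τ_max = 201.95 / 11.6 = 17.41
Final answer: (a) τ_max = 11.6 MPa, (b) SF = 17.41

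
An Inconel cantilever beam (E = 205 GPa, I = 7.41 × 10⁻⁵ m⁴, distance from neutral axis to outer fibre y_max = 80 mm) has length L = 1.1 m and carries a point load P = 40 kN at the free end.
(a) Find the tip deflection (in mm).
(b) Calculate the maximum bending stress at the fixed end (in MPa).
(a) Tip deflection of a cantilever with an end point load: δ = P·L^3 / (3·E·I). Convert P = 40 kN = 40000 N, E = 205 GPa = 2.05 × 10¹¹ Pa.
  δ = (40000 × 1.1^3) / (3 × (2.05 × 10¹¹) × (7.41 × 10⁻⁵)) = 0.001168 m = 1.168 mm
(b) Maximum bending moment at the fixed end: M = P·L = 40000 × 1.1 = 44000 N·m. Convert y_max = 80 mm = 0.08 m.
  σ = M·y_max / I = (44000 × 0.08) / (7.41 × 10⁻⁵) = 4.75 × 10⁷ Pa = 47.5 MPa
Final answer: (a) δ = 1.168 mm, (b) σ = 47.5 MPa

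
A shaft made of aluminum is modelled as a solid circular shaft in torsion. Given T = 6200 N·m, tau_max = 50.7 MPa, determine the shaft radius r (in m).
Model: a solid circular shaft in torsion, so tau_max = (2·T) / (π·r^3).
Solve for r: r = ((2·T) / (π·tau_max))^(1/3).
Convert to SI units:
  tau_max = 50.7 MPa = 5.07 × 10⁷ Pa
Substitute:
  r = ((2 × 6200) / (π × (5.07 × 10⁷)))^(1/3)
  r = 0.0427 m
Final answer: r = 0.0427 m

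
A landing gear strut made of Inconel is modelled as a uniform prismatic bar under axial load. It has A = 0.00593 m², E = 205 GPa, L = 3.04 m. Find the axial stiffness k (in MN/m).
Model: a uniform prismatic bar under axial load, so k = (A·E) / L.
Convert to SI units:
  E = 205 GPa = 2.05 × 10¹¹ Pa
Substitute:
  k = (0.00593 × (2.05 × 10¹¹)) / 3.04
  k = 3.999 × 10⁸ N/m
Convert: k = 3.999 × 10⁸ N/m = 399.9 MN/m
Final answer: k = 399.9 MN/m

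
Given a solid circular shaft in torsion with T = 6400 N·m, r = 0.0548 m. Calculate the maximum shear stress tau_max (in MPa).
Model: a solid circular shaft in torsion, so tau_max = (2·T) / (π·r^3).
Substitute:
  tau_max = (2 × 6400) / (π × 0.0548^3)
  tau_max = 2.476 × 10⁷ Pa
Convert: tau_max = 2.476 × 10⁷ Pa = 24.76 MPa
Final answer: tau_max = 24.76 MPa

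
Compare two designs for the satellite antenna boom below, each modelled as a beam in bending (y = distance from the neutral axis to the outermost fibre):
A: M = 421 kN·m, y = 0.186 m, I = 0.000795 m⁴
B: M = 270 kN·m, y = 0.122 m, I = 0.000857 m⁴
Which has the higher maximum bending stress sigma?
Model: a beam in bending (y = distance from the neutral axis to the outermost fibre), so sigma = (M·y) / I (SI units).
  A: sigma = (421000 × 0.186) / 0.000795 = 9.85 × 10⁷ Pa = 98.5 MPa
  B: sigma = (270000 × 0.122) / 0.000857 = 3.844 × 10⁷ Pa = 38.44 MPa
98.5 MPa > 38.44 MPa, so A is larger.
Final answer: A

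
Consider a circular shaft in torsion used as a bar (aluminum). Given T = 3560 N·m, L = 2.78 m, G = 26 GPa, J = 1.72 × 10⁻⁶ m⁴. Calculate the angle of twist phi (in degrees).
Model: a circular shaft in torsion, so phi = (T·L) / (G·J).
Convert to SI units:
  G = 26 GPa = 2.6 × 10¹⁰ Pa
Substitute:
  phi = (3560 × 2.78) / ((2.6 × 10¹⁰) × (1.72 × 10⁻⁶))
  phi = 0.2213 rad
Convert to degrees: phi = 0.2213 × 180/π = 12.68°
Final answer: phi = 12.68°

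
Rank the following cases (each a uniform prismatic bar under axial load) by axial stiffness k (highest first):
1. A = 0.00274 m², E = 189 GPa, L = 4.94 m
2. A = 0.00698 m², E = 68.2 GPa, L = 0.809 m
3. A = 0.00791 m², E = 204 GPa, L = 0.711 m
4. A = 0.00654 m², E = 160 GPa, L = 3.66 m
Model: a uniform prismatic bar under axial load, so k = (A·E) / L (SI units).
  Case 1: k = (0.00274 × (1.89 × 10¹¹)) / 4.94 = 1.048 × 10⁸ N/m = 104.8 MN/m
  Case 2: k = (0.00698 × (6.82 × 10¹⁰)) / 0.809 = 5.884 × 10⁸ N/m = 588.4 MN/m
  Case 3: k = (0.00791 × (2.04 × 10¹¹)) / 0.711 = 2.27 × 10⁹ N/m = 2270 MN/m
  Case 4: k = (0.00654 × (1.6 × 10¹¹)) / 3.66 = 2.859 × 10⁸ N/m = 285.9 MN/m
Ordering: 2270 MN/m (case 3) > 588.4 MN/m (case 2) > 285.9 MN/m (case 4) > 104.8 MN/m (case 1)
Final answer: 3, 2, 4, 1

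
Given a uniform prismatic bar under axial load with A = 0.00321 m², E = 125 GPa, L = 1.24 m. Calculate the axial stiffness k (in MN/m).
Model: a uniform prismatic bar under axial load, so k = (A·E) / L.
Convert to SI units:
  E = 125 GPa = 1.25 × 10¹¹ Pa
Substitute:
  k = (0.00321 × (1.25 × 10¹¹)) / 1.24
  k = 3.236 × 10⁸ N/m
Convert: k = 3.236 × 10⁸ N/m = 323.6 MN/m
Final answer: k = 323.6 MN/m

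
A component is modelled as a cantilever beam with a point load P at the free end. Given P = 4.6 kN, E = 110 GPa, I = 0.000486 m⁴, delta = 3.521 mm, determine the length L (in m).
Model: a cantilever beam with a point load P at the free end, so delta = (P·L^3) / (3·E·I).
Solve for L: L = ((3·delta·E·I) / P)^(1/3).
Convert to SI units:
  P = 4.6 kN = 4600 N
  E = 110 GPa = 1.1 × 10¹¹ Pa
  delta = 3.521 mm = 0.003521 m
Substitute:
  L = ((3 × 0.003521 × (1.1 × 10¹¹) × 0.000486) / 4600)^(1/3)
  L = 4.97 m
Final answer: L = 4.97 m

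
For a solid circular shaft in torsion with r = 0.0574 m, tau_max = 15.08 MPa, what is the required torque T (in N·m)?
Model: a solid circular shaft in torsion, so tau_max = (2·T) / (π·r^3).
Solve for T: T = (π·tau_max·r^3) / 2.
Convert to SI units:
  tau_max = 15.08 MPa = 1.508 × 10⁷ Pa
Substitute:
  T = (π × (1.508 × 10⁷) × 0.0574^3) / 2
  T = 4480 N·m
Final answer: T = 4480 N·m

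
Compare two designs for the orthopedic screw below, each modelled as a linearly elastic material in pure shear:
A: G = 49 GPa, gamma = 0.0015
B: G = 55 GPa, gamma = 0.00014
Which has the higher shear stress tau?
Model: a linearly elastic material in pure shear, so tau = G·gamma (SI units).
  A: tau = (4.9 × 10¹⁰) × 0.0015 = 7.35 × 10⁷ Pa = 73.5 MPa
  B: tau = (5.5 × 10¹⁰) × 0.00014 = 7.7 × 10⁶ Pa = 7.7 MPa
73.5 MPa > 7.7 MPa, so A is larger.
Final answer: A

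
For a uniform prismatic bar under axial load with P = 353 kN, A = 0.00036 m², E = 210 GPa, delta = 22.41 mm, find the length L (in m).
Model: a uniform prismatic bar under axial load, so delta = (P·L) / (A·E).
Solve for L: L = (delta·A·E) / P.
Convert to SI units:
  P = 353 kN = 353000 N
  E = 210 GPa = 2.1 × 10¹¹ Pa
  delta = 22.41 mm = 0.02241 m
Substitute:
  L = (0.02241 × 0.00036 × (2.1 × 10¹¹)) / 353000
  L = 4.799 m
Final answer: L = 4.799 m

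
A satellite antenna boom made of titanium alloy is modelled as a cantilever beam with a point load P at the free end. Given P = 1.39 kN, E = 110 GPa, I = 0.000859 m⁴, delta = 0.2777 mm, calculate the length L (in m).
Model: a cantilever beam with a point load P at the free end, so delta = (P·L^3) / (3·E·I).
Solve for L: L = ((3·delta·E·I) / P)^(1/3).
Convert to SI units:
  P = 1.39 kN = 1390 N
  E = 110 GPa = 1.1 × 10¹¹ Pa
  delta = 0.2777 mm = 0.0002777 m
Substitute:
  L = ((3 × 0.0002777 × (1.1 × 10¹¹) × 0.000859) / 1390)^(1/3)
  L = 3.84 m
Final answer: L = 3.84 m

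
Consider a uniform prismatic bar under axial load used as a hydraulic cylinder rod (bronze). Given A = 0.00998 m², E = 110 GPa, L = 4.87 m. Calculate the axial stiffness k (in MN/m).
Model: a uniform prismatic bar under axial load, so k = (A·E) / L.
Convert to SI units:
  E = 110 GPa = 1.1 × 10¹¹ Pa
Substitute:
  k = (0.00998 × (1.1 × 10¹¹)) / 4.87
  k = 2.254 × 10⁸ N/m
Convert: k = 2.254 × 10⁸ N/m = 225.4 MN/m
Final answer: k = 225.4 MN/m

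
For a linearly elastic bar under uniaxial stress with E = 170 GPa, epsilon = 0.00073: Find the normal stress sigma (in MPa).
Model: a linearly elastic bar under uniaxial stress, so sigma = E·epsilon.
Convert to SI units:
  E = 170 GPa = 1.7 × 10¹¹ Pa
Substitute:
  sigma = (1.7 × 10¹¹) × 0.00073
  sigma = 1.241 × 10⁸ Pa
Convert: sigma = 1.241 × 10⁸ Pa = 124.1 MPa
Final answer: sigma = 124.1 MPa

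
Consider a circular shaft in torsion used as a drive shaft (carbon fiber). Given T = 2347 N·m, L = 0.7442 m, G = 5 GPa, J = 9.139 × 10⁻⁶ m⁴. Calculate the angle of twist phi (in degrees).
Model: a circular shaft in torsion, so phi = (T·L) / (G·J).
Convert to SI units:
  G = 5 GPa = 5 × 10⁹ Pa
Substitute:
  phi = (2347 × 0.7442) / ((5 × 10⁹) × (9.139 × 10⁻⁶))
  phi = 0.03822 rad
Convert to degrees: phi = 0.03822 × 180/π = 2.19°
Final answer: phi = 2.19°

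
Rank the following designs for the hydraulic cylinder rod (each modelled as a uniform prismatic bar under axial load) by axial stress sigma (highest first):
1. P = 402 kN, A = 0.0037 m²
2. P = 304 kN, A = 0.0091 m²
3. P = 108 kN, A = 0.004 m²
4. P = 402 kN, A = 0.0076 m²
Model: a uniform prismatic bar under axial load, so sigma = P / A (SI units).
  Case 1: sigma = 402000 / 0.0037 = 1.086 × 10⁸ Pa = 108.6 MPa
  Case 2: sigma = 304000 / 0.0091 = 3.341 × 10⁷ Pa = 33.41 MPa
  Case 3: sigma = 108000 / 0.004 = 2.7 × 10⁷ Pa = 27 MPa
  Case 4: sigma = 402000 / 0.0076 = 5.289 × 10⁷ Pa = 52.89 MPa
Ordering: 108.6 MPa (case 1) > 52.89 MPa (case 4) > 33.41 MPa (case 2) > 27 MPa (case 3)
Final answer: 1, 4, 2, 3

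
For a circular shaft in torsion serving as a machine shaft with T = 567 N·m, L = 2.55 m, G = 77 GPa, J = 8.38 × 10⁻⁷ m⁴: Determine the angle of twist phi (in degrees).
Model: a circular shaft in torsion, so phi = (T·L) / (G·J).
Convert to SI units:
  G = 77 GPa = 7.7 × 10¹⁰ Pa
Substitute:
  phi = (567 × 2.55) / ((7.7 × 10¹⁰) × (8.38 × 10⁻⁷))
  phi = 0.02241 rad
Convert to degrees: phi = 0.02241 × 180/π = 1.284°
Final answer: phi = 1.284°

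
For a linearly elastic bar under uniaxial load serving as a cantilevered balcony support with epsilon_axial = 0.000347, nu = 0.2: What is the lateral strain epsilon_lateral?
Model: a linearly elastic bar under uniaxial load, so epsilon_lateral = -nu·epsilon_axial.
Substitute:
  epsilon_lateral = -(0.2 × 0.000347)
  epsilon_lateral = -6.94 × 10⁻⁵
Final answer: epsilon_lateral = -6.94 × 10⁻⁵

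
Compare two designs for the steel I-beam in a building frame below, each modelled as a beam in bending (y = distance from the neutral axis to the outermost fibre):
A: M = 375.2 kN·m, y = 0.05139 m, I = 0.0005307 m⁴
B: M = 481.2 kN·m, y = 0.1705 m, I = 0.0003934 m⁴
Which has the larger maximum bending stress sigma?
Model: a beam in bending (y = distance from the neutral axis to the outermost fibre), so sigma = (M·y) / I (SI units).
  A: sigma = (375200 × 0.05139) / 0.0005307 = 3.633 × 10⁷ Pa = 36.33 MPa
  B: sigma = (481200 × 0.1705) / 0.0003934 = 2.086 × 10⁸ Pa = 208.6 MPa
208.6 MPa > 36.33 MPa, so B is larger.
Final answer: B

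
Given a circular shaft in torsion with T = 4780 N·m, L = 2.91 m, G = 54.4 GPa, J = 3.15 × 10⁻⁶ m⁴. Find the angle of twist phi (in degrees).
Model: a circular shaft in torsion, so phi = (T·L) / (G·J).
Convert to SI units:
  G = 54.4 GPa = 5.44 × 10¹⁰ Pa
Substitute:
  phi = (4780 × 2.91) / ((5.44 × 10¹⁰) × (3.15 × 10⁻⁶))
  phi = 0.08117 rad
Convert to degrees: phi = 0.08117 × 180/π = 4.651°
Final answer: phi = 4.651°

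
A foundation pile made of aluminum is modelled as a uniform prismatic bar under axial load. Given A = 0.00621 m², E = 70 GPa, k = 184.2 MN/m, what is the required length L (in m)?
Model: a uniform prismatic bar under axial load, so k = (A·E) / L.
Solve for L: L = (A·E) / k.
Convert to SI units:
  E = 70 GPa = 7 × 10¹⁰ Pa
  k = 184.2 MN/m = 1.842 × 10⁸ N/m
Substitute:
  L = (0.00621 × (7 × 10¹⁰)) / (1.842 × 10⁸)
  L = 2.36 m
Final answer: L = 2.36 m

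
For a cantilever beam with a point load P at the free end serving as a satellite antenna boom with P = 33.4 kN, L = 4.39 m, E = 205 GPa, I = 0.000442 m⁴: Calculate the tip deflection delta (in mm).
Model: a cantilever beam with a point load P at the free end, so delta = (P·L^3) / (3·E·I).
Convert to SI units:
  P = 33.4 kN = 33400 N
  E = 205 GPa = 2.05 × 10¹¹ Pa
Substitute:
  delta = (33400 × 4.39^3) / (3 × (2.05 × 10¹¹) × 0.000442)
  delta = 0.0104 m
Convert: delta = 0.0104 m = 10.4 mm
Final answer: delta = 10.4 mm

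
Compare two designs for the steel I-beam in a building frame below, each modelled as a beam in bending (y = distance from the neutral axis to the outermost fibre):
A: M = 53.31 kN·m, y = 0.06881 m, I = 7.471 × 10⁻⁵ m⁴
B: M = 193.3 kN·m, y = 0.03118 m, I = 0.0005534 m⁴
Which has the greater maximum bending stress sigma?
Model: a beam in bending (y = distance from the neutral axis to the outermost fibre), so sigma = (M·y) / I (SI units).
  A: sigma = (53310 × 0.06881) / (7.471 × 10⁻⁵) = 4.91 × 10⁷ Pa = 49.1 MPa
  B: sigma = (193300 × 0.03118) / 0.0005534 = 1.089 × 10⁷ Pa = 10.89 MPa
49.1 MPa > 10.89 MPa, so A is larger.
Final answer: A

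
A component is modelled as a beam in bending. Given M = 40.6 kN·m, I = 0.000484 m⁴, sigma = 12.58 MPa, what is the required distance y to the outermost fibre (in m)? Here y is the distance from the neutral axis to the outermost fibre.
Model: a beam in bending, so sigma = (M·y) / I.
Solve for y: y = (sigma·I) / M.
Convert to SI units:
  M = 40.6 kN·m = 40600 N·m
  sigma = 12.58 MPa = 1.258 × 10⁷ Pa
Substitute:
  y = ((1.258 × 10⁷) × 0.000484) / 40600
  y = 0.15 m
Final answer: y = 0.15 m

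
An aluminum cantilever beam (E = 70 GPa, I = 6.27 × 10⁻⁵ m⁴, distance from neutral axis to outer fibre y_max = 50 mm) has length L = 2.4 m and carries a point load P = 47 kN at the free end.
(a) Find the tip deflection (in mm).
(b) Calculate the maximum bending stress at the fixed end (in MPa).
(a) Tip deflection of a cantilever with an end point load: δ = P·L^3 / (3·E·I). Convert P = 47 kN = 47000 N, E = 70 GPa = 7 × 10¹⁰ Pa.
  δ = (47000 × 2.4^3) / (3 × (7 × 10¹⁰) × (6.27 × 10⁻⁵)) = 0.04935 m = 49.35 mm
(b) Maximum bending moment at the fixed end: M = P·L = 47000 × 2.4 = 112800 N·m. Convert y_max = 50 mm = 0.05 m.
  σ = M·y_max / I = (112800 × 0.05) / (6.27 × 10⁻⁵) = 8.995 × 10⁷ Pa = 89.95 MPa
Final answer: (a) δ = 49.35 mm, (b) σ = 89.95 MPa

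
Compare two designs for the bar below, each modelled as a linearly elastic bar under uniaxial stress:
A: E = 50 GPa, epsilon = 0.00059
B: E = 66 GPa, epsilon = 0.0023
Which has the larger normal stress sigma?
Model: a linearly elastic bar under uniaxial stress, so sigma = E·epsilon (SI units).
  A: sigma = (5 × 10¹⁰) × 0.00059 = 2.95 × 10⁷ Pa = 29.5 MPa
  B: sigma = (6.6 × 10¹⁰) × 0.0023 = 1.518 × 10⁸ Pa = 151.8 MPa
151.8 MPa > 29.5 MPa, so B is larger.
Final answer: B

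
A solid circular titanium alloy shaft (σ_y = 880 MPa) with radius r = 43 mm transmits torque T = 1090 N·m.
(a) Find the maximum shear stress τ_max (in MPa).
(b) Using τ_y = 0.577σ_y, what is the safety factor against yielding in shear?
(a) For a solid circular shaft, τ_max = T·r/J with J = π·r^4/2, i.e. τ_max = 2·T / (π·r^3). Convert r = 43 mm = 0.043 m.
  τ_max = (2 × 1090) / (π × 0.043^3) = 8.728 × 10⁶ Pa = 8.728 MPa
(b) τ_y = 0.577 × 880 = 507.76 MPa
  SF = τ_y/τ_max = 507.76 / 8.728 = 58.18
Final answer: (a) τ_max = 8.728 MPa, (b) SF = 58.18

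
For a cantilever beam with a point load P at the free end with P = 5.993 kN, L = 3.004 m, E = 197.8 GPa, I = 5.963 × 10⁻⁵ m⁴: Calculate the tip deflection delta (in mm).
Model: a cantilever beam with a point load P at the free end, so delta = (P·L^3) / (3·E·I).
Convert to SI units:
  P = 5.993 kN = 5993 N
  E = 197.8 GPa = 1.978 × 10¹¹ Pa
Substitute:
  delta = (5993 × 3.004^3) / (3 × (1.978 × 10¹¹) × (5.963 × 10⁻⁵))
  delta = 0.004591 m
Convert: delta = 0.004591 m = 4.591 mm
Final answer: delta = 4.591 mm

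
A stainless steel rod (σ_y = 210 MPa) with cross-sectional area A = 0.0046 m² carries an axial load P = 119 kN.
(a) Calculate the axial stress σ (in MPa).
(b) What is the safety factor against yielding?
(a) Axial stress σ = P/A. Convert P = 119 kN = 119000 N.
  σ = 119000 / 0.0046 = 2.587 × 10⁷ Pa = 25.87 MPa
(b) Safety factor SF = σ_y/σ = 210 / 25.87 = 8.118
Final answer: (a) σ = 25.87 MPa, (b) SF = 8.118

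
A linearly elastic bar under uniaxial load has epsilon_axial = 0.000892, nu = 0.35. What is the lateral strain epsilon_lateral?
Model: a linearly elastic bar under uniaxial load, so epsilon_lateral = -nu·epsilon_axial.
Substitute:
  epsilon_lateral = -(0.35 × 0.000892)
  epsilon_lateral = -0.0003122
Final answer: epsilon_lateral = -0.0003122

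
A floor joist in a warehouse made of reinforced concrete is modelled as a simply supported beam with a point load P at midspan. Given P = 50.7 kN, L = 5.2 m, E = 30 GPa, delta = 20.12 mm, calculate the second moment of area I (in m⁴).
Model: a simply supported beam with a point load P at midspan, so delta = (P·L^3) / (48·E·I).
Solve for I: I = (P·L^3) / (48·delta·E).
Convert to SI units:
  P = 50.7 kN = 50700 N
  E = 30 GPa = 3 × 10¹⁰ Pa
  delta = 20.12 mm = 0.02012 m
Substitute:
  I = (50700 × 5.2^3) / (48 × 0.02012 × (3 × 10¹⁰))
  I = 0.0002461 m⁴
Final answer: I = 0.0002461 m⁴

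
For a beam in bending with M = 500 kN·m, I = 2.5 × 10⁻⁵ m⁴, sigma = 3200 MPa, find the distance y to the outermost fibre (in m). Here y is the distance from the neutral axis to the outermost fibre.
Model: a beam in bending, so sigma = (M·y) / I.
Solve for y: y = (sigma·I) / M.
Convert to SI units:
  M = 500 kN·m = 500000 N·m
  sigma = 3200 MPa = 3.2 × 10⁹ Pa
Substitute:
  y = ((3.2 × 10⁹) × (2.5 × 10⁻⁵)) / 500000
  y = 0.16 m
Final answer: y = 0.16 m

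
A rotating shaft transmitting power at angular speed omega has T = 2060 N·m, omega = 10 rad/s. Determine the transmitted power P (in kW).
Model: a rotating shaft transmitting power at angular speed omega, so P = T·omega.
Substitute:
  P = 2060 × 10
  P = 20600 W
Convert: P = 20600 W = 20.6 kW
Final answer: P = 20.6 kW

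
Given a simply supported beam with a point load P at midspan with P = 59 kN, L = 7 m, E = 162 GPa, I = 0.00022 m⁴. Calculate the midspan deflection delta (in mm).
Model: a simply supported beam with a point load P at midspan, so delta = (P·L^3) / (48·E·I).
Convert to SI units:
  P = 59 kN = 59000 N
  E = 162 GPa = 1.62 × 10¹¹ Pa
Substitute:
  delta = (59000 × 7^3) / (48 × (1.62 × 10¹¹) × 0.00022)
  delta = 0.01183 m
Convert: delta = 0.01183 m = 11.83 mm
Final answer: delta = 11.83 mm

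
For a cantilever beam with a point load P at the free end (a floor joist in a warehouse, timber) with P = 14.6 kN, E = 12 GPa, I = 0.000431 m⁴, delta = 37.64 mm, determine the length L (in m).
Model: a cantilever beam with a point load P at the free end, so delta = (P·L^3) / (3·E·I).
Solve for L: L = ((3·delta·E·I) / P)^(1/3).
Convert to SI units:
  P = 14.6 kN = 14600 N
  E = 12 GPa = 1.2 × 10¹⁰ Pa
  delta = 37.64 mm = 0.03764 m
Substitute:
  L = ((3 × 0.03764 × (1.2 × 10¹⁰) × 0.000431) / 14600)^(1/3)
  L = 3.42 m
Final answer: L = 3.42 m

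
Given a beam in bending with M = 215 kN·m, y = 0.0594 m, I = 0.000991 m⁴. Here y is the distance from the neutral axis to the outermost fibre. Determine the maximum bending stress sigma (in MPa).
Model: a beam in bending, so sigma = (M·y) / I.
Convert to SI units:
  M = 215 kN·m = 215000 N·m
Substitute:
  sigma = (215000 × 0.0594) / 0.000991
  sigma = 1.289 × 10⁷ Pa
Convert: sigma = 1.289 × 10⁷ Pa = 12.89 MPa
Final answer: sigma = 12.89 MPa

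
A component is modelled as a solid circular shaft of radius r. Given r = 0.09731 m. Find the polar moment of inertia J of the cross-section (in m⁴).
Model: a solid circular shaft of radius r, so J = (π·r^4) / 2.
Substitute:
  J = (π × 0.09731^4) / 2
  J = 0.0001408 m⁴
Final answer: J = 0.0001408 m⁴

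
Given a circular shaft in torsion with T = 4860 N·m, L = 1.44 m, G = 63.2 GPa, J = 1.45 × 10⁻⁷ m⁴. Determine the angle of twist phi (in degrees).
Model: a circular shaft in torsion, so phi = (T·L) / (G·J).
Convert to SI units:
  G = 63.2 GPa = 6.32 × 10¹⁰ Pa
Substitute:
  phi = (4860 × 1.44) / ((6.32 × 10¹⁰) × (1.45 × 10⁻⁷))
  phi = 0.7637 rad
Convert to degrees: phi = 0.7637 × 180/π = 43.76°
Final answer: phi = 43.76°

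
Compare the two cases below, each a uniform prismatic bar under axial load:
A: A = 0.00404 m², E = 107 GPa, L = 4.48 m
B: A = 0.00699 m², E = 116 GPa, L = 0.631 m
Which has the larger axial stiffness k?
Model: a uniform prismatic bar under axial load, so k = (A·E) / L (SI units).
  A: k = (0.00404 × (1.07 × 10¹¹)) / 4.48 = 9.649 × 10⁷ N/m = 96.49 MN/m
  B: k = (0.00699 × (1.16 × 10¹¹)) / 0.631 = 1.285 × 10⁹ N/m = 1285 MN/m
1285 MN/m > 96.49 MN/m, so B is larger.
Final answer: B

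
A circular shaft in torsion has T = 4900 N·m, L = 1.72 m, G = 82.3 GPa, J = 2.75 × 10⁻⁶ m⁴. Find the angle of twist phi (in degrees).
Model: a circular shaft in torsion, so phi = (T·L) / (G·J).
Convert to SI units:
  G = 82.3 GPa = 8.23 × 10¹⁰ Pa
Substitute:
  phi = (4900 × 1.72) / ((8.23 × 10¹⁰) × (2.75 × 10⁻⁶))
  phi = 0.03724 rad
Convert to degrees: phi = 0.03724 × 180/π = 2.134°
Final answer: phi = 2.134°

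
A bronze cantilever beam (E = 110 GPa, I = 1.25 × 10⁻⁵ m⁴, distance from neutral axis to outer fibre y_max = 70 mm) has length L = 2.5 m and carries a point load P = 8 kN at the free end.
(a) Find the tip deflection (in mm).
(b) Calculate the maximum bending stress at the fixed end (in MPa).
(a) Tip deflection of a cantilever with an end point load: δ = P·L^3 / (3·E·I). Convert P = 8 kN = 8000 N, E = 110 GPa = 1.1 × 10¹¹ Pa.
  δ = (8000 × 2.5^3) / (3 × (1.1 × 10¹¹) × (1.25 × 10⁻⁵)) = 0.0303 m = 30.3 mm
(b) Maximum bending moment at the fixed end: M = P·L = 8000 × 2.5 = 20000 N·m. Convert y_max = 70 mm = 0.07 m.
  σ = M·y_max / I = (20000 × 0.07) / (1.25 × 10⁻⁵) = 1.12 × 10⁸ Pa = 112 MPa
Final answer: (a) δ = 30.3 mm, (b) σ = 112 MPa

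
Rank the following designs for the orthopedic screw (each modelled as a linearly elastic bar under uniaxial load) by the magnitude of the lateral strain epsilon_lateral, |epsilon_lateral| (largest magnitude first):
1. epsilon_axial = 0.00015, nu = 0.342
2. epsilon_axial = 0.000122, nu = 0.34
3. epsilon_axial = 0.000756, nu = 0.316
Model: a linearly elastic bar under uniaxial load, so epsilon_lateral = -nu·epsilon_axial (SI units).
  Case 1: epsilon_lateral = -(0.342 × 0.00015) = -5.13 × 10⁻⁵
  Case 2: epsilon_lateral = -(0.34 × 0.000122) = -4.148 × 10⁻⁵
  Case 3: epsilon_lateral = -(0.316 × 0.000756) = -0.0002389
Ordering by |epsilon_lateral|: 0.0002389 (case 3) > 5.13 × 10⁻⁵ (case 1) > 4.148 × 10⁻⁵ (case 2)
Final answer: 3, 1, 2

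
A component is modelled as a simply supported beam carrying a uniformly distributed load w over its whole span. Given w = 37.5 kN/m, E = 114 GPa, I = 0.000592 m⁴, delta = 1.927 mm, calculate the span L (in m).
Model: a simply supported beam carrying a uniformly distributed load w over its whole span, so delta = (5·w·L^4) / (384·E·I).
Solve for L: L = ((384·delta·E·I) / (5·w))^(1/4).
Convert to SI units:
  w = 37.5 kN/m = 37500 N/m
  E = 114 GPa = 1.14 × 10¹¹ Pa
  delta = 1.927 mm = 0.001927 m
Substitute:
  L = ((384 × 0.001927 × (1.14 × 10¹¹) × 0.000592) / (5 × 37500))^(1/4)
  L = 4.04 m
Final answer: L = 4.04 m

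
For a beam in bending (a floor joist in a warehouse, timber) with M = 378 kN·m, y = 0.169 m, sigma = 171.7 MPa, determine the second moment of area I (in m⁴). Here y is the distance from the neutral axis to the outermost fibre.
Model: a beam in bending, so sigma = (M·y) / I.
Solve for I: I = (M·y) / sigma.
Convert to SI units:
  M = 378 kN·m = 378000 N·m
  sigma = 171.7 MPa = 1.717 × 10⁸ Pa
Substitute:
  I = (378000 × 0.169) / (1.717 × 10⁸)
  I = 0.0003721 m⁴
Final answer: I = 0.0003721 m⁴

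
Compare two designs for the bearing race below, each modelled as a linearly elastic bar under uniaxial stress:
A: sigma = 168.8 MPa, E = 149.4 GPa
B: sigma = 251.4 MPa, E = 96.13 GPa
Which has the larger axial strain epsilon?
Model: a linearly elastic bar under uniaxial stress, so epsilon = sigma / E (SI units).
  A: epsilon = (1.688 × 10⁸) / (1.494 × 10¹¹) = 0.00113
  B: epsilon = (2.514 × 10⁸) / (9.613 × 10¹⁰) = 0.002615
0.002615 > 0.00113, so B is larger.
Final answer: B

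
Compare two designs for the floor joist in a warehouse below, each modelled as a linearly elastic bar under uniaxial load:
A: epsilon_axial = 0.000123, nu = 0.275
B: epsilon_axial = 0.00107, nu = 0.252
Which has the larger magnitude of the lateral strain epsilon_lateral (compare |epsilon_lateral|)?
Model: a linearly elastic bar under uniaxial load, so epsilon_lateral = -nu·epsilon_axial (SI units).
  A: epsilon_lateral = -(0.275 × 0.000123) = -3.383 × 10⁻⁵
  B: epsilon_lateral = -(0.252 × 0.00107) = -0.0002696
|epsilon_lateral|: A = 3.383 × 10⁻⁵, B = 0.0002696, so B is larger in magnitude.
Final answer: B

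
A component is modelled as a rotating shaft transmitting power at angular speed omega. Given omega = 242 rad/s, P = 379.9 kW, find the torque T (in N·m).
Model: a rotating shaft transmitting power at angular speed omega, so P = T·omega.
Solve for T: T = P / omega.
Convert to SI units:
  P = 379.9 kW = 379900 W
Substitute:
  T = 379900 / 242
  T = 1570 N·m
Final answer: T = 1570 N·m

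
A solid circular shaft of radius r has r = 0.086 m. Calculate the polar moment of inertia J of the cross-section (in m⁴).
Model: a solid circular shaft of radius r, so J = (π·r^4) / 2.
Substitute:
  J = (π × 0.086^4) / 2
  J = 8.592 × 10⁻⁵ m⁴
Final answer: J = 8.592 × 10⁻⁵ m⁴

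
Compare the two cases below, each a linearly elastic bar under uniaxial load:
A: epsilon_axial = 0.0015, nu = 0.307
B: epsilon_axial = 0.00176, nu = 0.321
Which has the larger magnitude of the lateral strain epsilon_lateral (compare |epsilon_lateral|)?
Model: a linearly elastic bar under uniaxial load, so epsilon_lateral = -nu·epsilon_axial (SI units).
  A: epsilon_lateral = -(0.307 × 0.0015) = -0.0004605
  B: epsilon_lateral = -(0.321 × 0.00176) = -0.000565
|epsilon_lateral|: A = 0.0004605, B = 0.000565, so B is larger in magnitude.
Final answer: B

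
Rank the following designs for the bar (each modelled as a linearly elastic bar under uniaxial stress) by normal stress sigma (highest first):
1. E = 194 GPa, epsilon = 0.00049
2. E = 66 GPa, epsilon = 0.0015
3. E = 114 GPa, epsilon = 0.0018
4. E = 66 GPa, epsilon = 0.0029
Model: a linearly elastic bar under uniaxial stress, so sigma = E·epsilon (SI units).
  Case 1: sigma = (1.94 × 10¹¹) × 0.00049 = 9.506 × 10⁷ Pa = 95.06 MPa
  Case 2: sigma = (6.6 × 10¹⁰) × 0.0015 = 9.9 × 10⁷ Pa = 99 MPa
  Case 3: sigma = (1.14 × 10¹¹) × 0.0018 = 2.052 × 10⁸ Pa = 205.2 MPa
  Case 4: sigma = (6.6 × 10¹⁰) × 0.0029 = 1.914 × 10⁸ Pa = 191.4 MPa
Ordering: 205.2 MPa (case 3) > 191.4 MPa (case 4) > 99 MPa (case 2) > 95.06 MPa (case 1)
Final answer: 3, 4, 2, 1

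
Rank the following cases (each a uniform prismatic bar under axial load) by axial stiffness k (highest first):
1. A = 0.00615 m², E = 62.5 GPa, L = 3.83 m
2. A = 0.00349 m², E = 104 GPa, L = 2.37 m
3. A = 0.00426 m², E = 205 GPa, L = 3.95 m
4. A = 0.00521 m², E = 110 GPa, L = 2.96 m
Model: a uniform prismatic bar under axial load, so k = (A·E) / L (SI units).
  Case 1: k = (0.00615 × (6.25 × 10¹⁰)) / 3.83 = 1.004 × 10⁸ N/m = 100.4 MN/m
  Case 2: k = (0.00349 × (1.04 × 10¹¹)) / 2.37 = 1.531 × 10⁸ N/m = 153.1 MN/m
  Case 3: k = (0.00426 × (2.05 × 10¹¹)) / 3.95 = 2.211 × 10⁸ N/m = 221.1 MN/m
  Case 4: k = (0.00521 × (1.1 × 10¹¹)) / 2.96 = 1.936 × 10⁸ N/m = 193.6 MN/m
Ordering: 221.1 MN/m (case 3) > 193.6 MN/m (case 4) > 153.1 MN/m (case 2) > 100.4 MN/m (case 1)
Final answer: 3, 4, 2, 1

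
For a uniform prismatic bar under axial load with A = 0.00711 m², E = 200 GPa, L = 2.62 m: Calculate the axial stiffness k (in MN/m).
Model: a uniform prismatic bar under axial load, so k = (A·E) / L.
Convert to SI units:
  E = 200 GPa = 2 × 10¹¹ Pa
Substitute:
  k = (0.00711 × (2 × 10¹¹)) / 2.62
  k = 5.427 × 10⁸ N/m
Convert: k = 5.427 × 10⁸ N/m = 542.7 MN/m
Final answer: k = 542.7 MN/m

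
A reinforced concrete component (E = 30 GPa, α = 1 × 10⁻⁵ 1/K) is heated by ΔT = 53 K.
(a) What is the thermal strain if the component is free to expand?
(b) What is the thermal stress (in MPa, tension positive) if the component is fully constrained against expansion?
(a) Free thermal strain ε_th = α·ΔT = (1 × 10⁻⁵) × 53 = 0.00053
(b) Fully constrained, the expansion is suppressed, so σ = -E·α·ΔT. Convert E = 30 GPa = 3 × 10¹⁰ Pa.
  σ = -(3 × 10¹⁰) × (1 × 10⁻⁵) × 53 = -1.59 × 10⁷ Pa = -15.9 MPa (compressive)
Final answer: (a) ε_th = 0.00053, (b) σ = -15.9 MPa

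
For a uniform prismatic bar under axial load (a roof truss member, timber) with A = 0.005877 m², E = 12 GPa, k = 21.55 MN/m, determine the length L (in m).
Model: a uniform prismatic bar under axial load, so k = (A·E) / L.
Solve for L: L = (A·E) / k.
Convert to SI units:
  E = 12 GPa = 1.2 × 10¹⁰ Pa
  k = 21.55 MN/m = 2.155 × 10⁷ N/m
Substitute:
  L = (0.005877 × (1.2 × 10¹⁰)) / (2.155 × 10⁷)
  L = 3.273 m
Final answer: L = 3.273 m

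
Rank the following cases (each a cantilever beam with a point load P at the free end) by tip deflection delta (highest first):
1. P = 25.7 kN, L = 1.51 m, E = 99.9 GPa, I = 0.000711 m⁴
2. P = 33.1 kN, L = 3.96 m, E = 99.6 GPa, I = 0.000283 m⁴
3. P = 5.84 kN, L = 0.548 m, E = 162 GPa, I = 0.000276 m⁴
Model: a cantilever beam with a point load P at the free end, so delta = (P·L^3) / (3·E·I) (SI units).
  Case 1: delta = (25700 × 1.51^3) / (3 × (9.99 × 10¹⁰) × 0.000711) = 0.0004152 m = 0.4152 mm
  Case 2: delta = (33100 × 3.96^3) / (3 × (9.96 × 10¹⁰) × 0.000283) = 0.02431 m = 24.31 mm
  Case 3: delta = (5840 × 0.548^3) / (3 × (1.62 × 10¹¹) × 0.000276) = 7.165 × 10⁻⁶ m = 0.007165 mm
Ordering: 24.31 mm (case 2) > 0.4152 mm (case 1) > 0.007165 mm (case 3)
Final answer: 2, 1, 3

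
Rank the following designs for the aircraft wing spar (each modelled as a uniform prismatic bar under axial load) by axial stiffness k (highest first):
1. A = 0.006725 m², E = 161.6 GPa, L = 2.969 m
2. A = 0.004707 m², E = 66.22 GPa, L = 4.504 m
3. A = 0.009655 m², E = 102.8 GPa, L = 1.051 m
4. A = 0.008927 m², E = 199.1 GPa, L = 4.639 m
Model: a uniform prismatic bar under axial load, so k = (A·E) / L (SI units).
  Case 1: k = (0.006725 × (1.616 × 10¹¹)) / 2.969 = 3.66 × 10⁸ N/m = 366 MN/m
  Case 2: k = (0.004707 × (6.622 × 10¹⁰)) / 4.504 = 6.92 × 10⁷ N/m = 69.2 MN/m
  Case 3: k = (0.009655 × (1.028 × 10¹¹)) / 1.051 = 9.444 × 10⁸ N/m = 944.4 MN/m
  Case 4: k = (0.008927 × (1.991 × 10¹¹)) / 4.639 = 3.831 × 10⁸ N/m = 383.1 MN/m
Ordering: 944.4 MN/m (case 3) > 383.1 MN/m (case 4) > 366 MN/m (case 1) > 69.2 MN/m (case 2)
Final answer: 3, 4, 1, 2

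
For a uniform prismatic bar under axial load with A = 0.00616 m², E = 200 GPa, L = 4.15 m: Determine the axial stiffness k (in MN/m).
Model: a uniform prismatic bar under axial load, so k = (A·E) / L.
Convert to SI units:
  E = 200 GPa = 2 × 10¹¹ Pa
Substitute:
  k = (0.00616 × (2 × 10¹¹)) / 4.15
  k = 2.969 × 10⁸ N/m
Convert: k = 2.969 × 10⁸ N/m = 296.9 MN/m
Final answer: k = 296.9 MN/m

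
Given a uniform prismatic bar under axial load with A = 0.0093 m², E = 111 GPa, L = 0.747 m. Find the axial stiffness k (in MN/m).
Model: a uniform prismatic bar under axial load, so k = (A·E) / L.
Convert to SI units:
  E = 111 GPa = 1.11 × 10¹¹ Pa
Substitute:
  k = (0.0093 × (1.11 × 10¹¹)) / 0.747
  k = 1.382 × 10⁹ N/m
Convert: k = 1.382 × 10⁹ N/m = 1382 MN/m
Final answer: k = 1382 MN/m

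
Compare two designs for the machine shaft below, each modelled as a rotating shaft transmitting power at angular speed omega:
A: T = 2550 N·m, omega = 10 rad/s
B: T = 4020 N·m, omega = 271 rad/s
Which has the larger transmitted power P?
Model: a rotating shaft transmitting power at angular speed omega, so P = T·omega (SI units).
  A: P = 2550 × 10 = 25500 W = 25.5 kW
  B: P = 4020 × 271 = 1.089 × 10⁶ W = 1089 kW
1089 kW > 25.5 kW, so B is larger.
Final answer: B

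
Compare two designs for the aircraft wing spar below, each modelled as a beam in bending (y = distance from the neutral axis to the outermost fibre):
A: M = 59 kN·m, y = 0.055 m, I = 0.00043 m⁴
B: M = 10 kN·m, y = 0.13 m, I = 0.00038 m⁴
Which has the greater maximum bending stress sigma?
Model: a beam in bending (y = distance from the neutral axis to the outermost fibre), so sigma = (M·y) / I (SI units).
  A: sigma = (59000 × 0.055) / 0.00043 = 7.547 × 10⁶ Pa = 7.547 MPa
  B: sigma = (10000 × 0.13) / 0.00038 = 3.421 × 10⁶ Pa = 3.421 MPa
7.547 MPa > 3.421 MPa, so A is larger.
Final answer: A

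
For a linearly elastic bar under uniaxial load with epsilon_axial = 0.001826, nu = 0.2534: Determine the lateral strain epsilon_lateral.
Model: a linearly elastic bar under uniaxial load, so epsilon_lateral = -nu·epsilon_axial.
Substitute:
  epsilon_lateral = -(0.2534 × 0.001826)
  epsilon_lateral = -0.0004627
Final answer: epsilon_lateral = -0.0004627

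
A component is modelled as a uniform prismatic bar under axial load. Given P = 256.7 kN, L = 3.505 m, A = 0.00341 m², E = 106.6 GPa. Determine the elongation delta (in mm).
Model: a uniform prismatic bar under axial load, so delta = (P·L) / (A·E).
Convert to SI units:
  P = 256.7 kN = 256700 N
  E = 106.6 GPa = 1.066 × 10¹¹ Pa
Substitute:
  delta = (256700 × 3.505) / (0.00341 × (1.066 × 10¹¹))
  delta = 0.002475 m
Convert: delta = 0.002475 m = 2.475 mm
Final answer: delta = 2.475 mm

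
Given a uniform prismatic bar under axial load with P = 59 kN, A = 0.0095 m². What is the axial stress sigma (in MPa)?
Model: a uniform prismatic bar under axial load, so sigma = P / A.
Convert to SI units:
  P = 59 kN = 59000 N
Substitute:
  sigma = 59000 / 0.0095
  sigma = 6.211 × 10⁶ Pa
Convert: sigma = 6.211 × 10⁶ Pa = 6.211 MPa
Final answer: sigma = 6.211 MPa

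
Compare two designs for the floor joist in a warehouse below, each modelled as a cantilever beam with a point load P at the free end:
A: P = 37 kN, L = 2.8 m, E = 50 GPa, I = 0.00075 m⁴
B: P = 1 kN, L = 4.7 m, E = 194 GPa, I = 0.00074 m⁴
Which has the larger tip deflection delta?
Model: a cantilever beam with a point load P at the free end, so delta = (P·L^3) / (3·E·I) (SI units).
  A: delta = (37000 × 2.8^3) / (3 × (5 × 10¹⁰) × 0.00075) = 0.00722 m = 7.22 mm
  B: delta = (1000 × 4.7^3) / (3 × (1.94 × 10¹¹) × 0.00074) = 0.0002411 m = 0.2411 mm
7.22 mm > 0.2411 mm, so A is larger.
Final answer: A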